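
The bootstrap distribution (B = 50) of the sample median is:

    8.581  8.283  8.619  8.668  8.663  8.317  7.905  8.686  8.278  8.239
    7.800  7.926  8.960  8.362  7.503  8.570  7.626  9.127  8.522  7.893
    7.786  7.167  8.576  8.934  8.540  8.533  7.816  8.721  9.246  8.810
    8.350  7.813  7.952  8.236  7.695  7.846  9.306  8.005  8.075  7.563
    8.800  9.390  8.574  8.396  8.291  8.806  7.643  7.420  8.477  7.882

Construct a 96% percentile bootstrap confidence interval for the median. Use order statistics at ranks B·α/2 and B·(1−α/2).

(7.167, 9.306)

Sorted replicates: 7.167, 7.420, 7.503, 7.563, 7.626, 7.643, 7.695, 7.786, 7.800, 7.813, 7.816, 7.846, 7.882, 7.893, 7.905, 7.926, 7.952, 8.005, 8.075, 8.236, 8.239, 8.278, 8.283, 8.291, 8.317, 8.350, 8.362, 8.396, 8.477, 8.522, 8.533, 8.540, 8.570, 8.574, 8.576, 8.581, 8.619, 8.663, 8.668, 8.686, 8.721, 8.800, 8.806, 8.810, 8.934, 8.960, 9.127, 9.246, 9.306, 9.390
α = 0.04; lower rank = 50 × 0.020 = 1; upper rank = 50 × 0.980 = 49.
The 1st smallest replicate is 7.167; the 49th is 9.306.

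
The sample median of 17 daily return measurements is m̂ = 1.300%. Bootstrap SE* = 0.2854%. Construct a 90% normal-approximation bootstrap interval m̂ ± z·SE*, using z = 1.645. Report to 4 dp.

(0.8305, 1.7695)

Margin = 1.645 × 0.2854 = 0.46948
Interval: 1.300 ± 0.46948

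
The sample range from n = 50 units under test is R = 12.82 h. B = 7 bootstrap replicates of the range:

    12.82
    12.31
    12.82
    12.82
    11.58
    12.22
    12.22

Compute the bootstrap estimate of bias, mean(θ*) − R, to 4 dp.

bias = −0.4214

mean(θ*) = (12.82 + 12.31 + 12.82 + 12.82 + 11.58 + 12.22 + 12.22) / 7 = 12.39857
bias = 12.39857 − 12.82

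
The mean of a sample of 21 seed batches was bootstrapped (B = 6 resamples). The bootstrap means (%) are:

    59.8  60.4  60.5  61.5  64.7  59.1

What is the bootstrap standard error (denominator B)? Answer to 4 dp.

SE* = 1.8074

Bootstrap SE is the standard deviation of the 6 replicate means.
Mean of replicates: (59.8 + 60.4 + 60.5 + 61.5 + 64.7 + 59.1) / 6 = 366.00000 / 6 = 61.00000
Sum of squared deviations: (−1.20000)² + (−0.60000)² + (−0.50000)² + (+0.50000)² + (+3.70000)² + (−1.90000)² = 19.60000
Variance = 19.60000 / 6 = 3.26667
SE* = √3.26667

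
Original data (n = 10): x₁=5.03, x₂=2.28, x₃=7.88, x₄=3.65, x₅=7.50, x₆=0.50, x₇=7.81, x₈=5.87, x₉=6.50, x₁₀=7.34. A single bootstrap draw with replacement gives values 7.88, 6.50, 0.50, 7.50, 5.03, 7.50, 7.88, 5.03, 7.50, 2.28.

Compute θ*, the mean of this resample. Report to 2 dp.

θ* = 5.76

Mean = (7.88 + 6.50 + 0.50 + 7.50 + 5.03 + 7.50 + 7.88 + 5.03 + 7.50 + 2.28) / 10 = 57.600 / 10 = 5.76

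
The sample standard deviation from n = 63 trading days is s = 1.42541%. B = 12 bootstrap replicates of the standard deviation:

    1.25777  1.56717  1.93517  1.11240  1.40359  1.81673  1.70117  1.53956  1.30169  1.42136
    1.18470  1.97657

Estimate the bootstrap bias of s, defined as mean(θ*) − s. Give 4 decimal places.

mean(θ*) = (1.25777 + 1.56717 + 1.93517 + 1.11240 + 1.40359 + 1.81673 + 1.70117 + 1.53956 + 1.30169 + 1.42136 + 1.18470 + 1.97657) / 12 = 1.51816
bias = 1.51816 − 1.42541

bias = +0.0927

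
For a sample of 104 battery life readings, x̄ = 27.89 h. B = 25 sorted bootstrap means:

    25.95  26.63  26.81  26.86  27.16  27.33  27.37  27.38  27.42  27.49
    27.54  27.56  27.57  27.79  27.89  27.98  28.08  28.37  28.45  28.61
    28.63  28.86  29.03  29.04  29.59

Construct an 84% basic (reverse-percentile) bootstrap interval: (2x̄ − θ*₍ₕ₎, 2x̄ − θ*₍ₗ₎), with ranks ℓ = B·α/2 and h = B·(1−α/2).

(26.75, 29.15)

Percentile endpoints at ranks 2 and 23: θ*₍2₎ = 26.63, θ*₍23₎ = 29.03.
Basic interval reflects these around x̄:
  lower = 2 × 27.89 − 29.03 = 26.75
  upper = 2 × 27.89 − 26.63 = 29.15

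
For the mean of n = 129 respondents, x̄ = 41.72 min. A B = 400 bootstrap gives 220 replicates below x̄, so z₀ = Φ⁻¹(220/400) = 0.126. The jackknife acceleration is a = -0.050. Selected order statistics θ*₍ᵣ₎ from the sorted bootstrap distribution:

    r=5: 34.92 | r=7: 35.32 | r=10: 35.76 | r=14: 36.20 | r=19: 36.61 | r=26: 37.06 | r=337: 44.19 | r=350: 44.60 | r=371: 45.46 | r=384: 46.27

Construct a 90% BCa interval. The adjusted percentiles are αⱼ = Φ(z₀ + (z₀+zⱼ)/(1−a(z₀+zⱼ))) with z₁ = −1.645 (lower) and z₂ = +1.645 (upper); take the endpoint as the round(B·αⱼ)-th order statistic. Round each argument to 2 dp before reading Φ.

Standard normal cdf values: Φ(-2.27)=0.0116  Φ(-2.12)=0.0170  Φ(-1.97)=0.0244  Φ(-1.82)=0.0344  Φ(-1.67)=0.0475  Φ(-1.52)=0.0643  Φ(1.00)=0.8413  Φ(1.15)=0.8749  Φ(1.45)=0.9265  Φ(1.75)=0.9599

Lower: z₀ + z₁ = 0.126 + (-1.645) = -1.519; 1 − a(z₀+z₁) = 1 − (-0.050)(-1.519) = 0.9241; argument = 0.126 + (-1.519)/0.9241 = -1.5179 → -1.52.
α₁ = Φ(-1.52) = 0.0643; rank = round(400 × 0.0643) = 26; θ*₍26₎ = 37.06.
Upper: z₀ + z₂ = 1.771; 1 − a(z₀+z₂) = 1.0885; argument = 1.7529 → 1.75; α₂ = 0.9599; rank = 384; θ*₍384₎ = 46.27.

(37.06, 46.27)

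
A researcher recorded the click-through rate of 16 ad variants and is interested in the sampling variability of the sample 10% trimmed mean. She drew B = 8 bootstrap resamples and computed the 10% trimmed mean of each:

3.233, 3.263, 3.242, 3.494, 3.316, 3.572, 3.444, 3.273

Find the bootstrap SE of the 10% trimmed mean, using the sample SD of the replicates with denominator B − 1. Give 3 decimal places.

Bootstrap SE is the standard deviation of the 8 replicate 10% trimmed means.
Mean of replicates: (3.233 + 3.263 + 3.242 + 3.494 + 3.316 + 3.572 + 3.444 + 3.273) / 8 = 26.8370 / 8 = 3.3546
Sum of squared deviations: (−0.1216)² + (−0.0916)² + (−0.1126)² + (+0.1394)² + (−0.0386)² + (+0.2174)² + (+0.0894)² + (−0.0816)² = 0.1187
Variance = 0.1187 / 7 = 0.0170
SE* = √0.0170

SE* = 0.130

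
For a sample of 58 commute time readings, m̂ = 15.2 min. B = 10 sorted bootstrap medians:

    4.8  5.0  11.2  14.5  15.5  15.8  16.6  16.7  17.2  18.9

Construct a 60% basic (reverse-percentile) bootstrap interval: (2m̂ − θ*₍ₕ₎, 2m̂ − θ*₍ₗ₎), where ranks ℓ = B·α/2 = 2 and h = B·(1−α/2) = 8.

Percentile endpoints at ranks 2 and 8: θ*₍2₎ = 5.0, θ*₍8₎ = 16.7.
Basic interval reflects these around m̂:
  lower = 2 × 15.2 − 16.7 = 13.7
  upper = 2 × 15.2 − 5.0 = 25.4

(13.7, 25.4)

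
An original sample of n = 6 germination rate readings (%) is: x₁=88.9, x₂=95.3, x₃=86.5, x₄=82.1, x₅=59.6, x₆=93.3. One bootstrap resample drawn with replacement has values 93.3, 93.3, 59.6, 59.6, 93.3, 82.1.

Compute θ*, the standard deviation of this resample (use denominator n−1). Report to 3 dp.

θ* = 16.536

Mean = 80.2000; sum of squared deviations = 1367.1600
s² = 1367.1600 / 5 = 273.4320
s = √273.4320 = 16.536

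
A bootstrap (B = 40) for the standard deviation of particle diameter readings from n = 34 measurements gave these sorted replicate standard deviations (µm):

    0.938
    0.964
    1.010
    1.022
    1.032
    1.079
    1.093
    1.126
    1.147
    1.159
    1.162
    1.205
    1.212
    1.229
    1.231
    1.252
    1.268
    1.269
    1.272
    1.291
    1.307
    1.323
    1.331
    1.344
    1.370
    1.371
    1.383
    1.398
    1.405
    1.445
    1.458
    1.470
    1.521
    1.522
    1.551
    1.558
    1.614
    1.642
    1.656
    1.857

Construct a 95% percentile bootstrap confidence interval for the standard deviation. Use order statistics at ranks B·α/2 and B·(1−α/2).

(0.938, 1.656)

α = 0.05; lower rank = 40 × 0.025 = 1; upper rank = 40 × 0.975 = 39.
The 1st smallest replicate is 0.938; the 39th is 1.656.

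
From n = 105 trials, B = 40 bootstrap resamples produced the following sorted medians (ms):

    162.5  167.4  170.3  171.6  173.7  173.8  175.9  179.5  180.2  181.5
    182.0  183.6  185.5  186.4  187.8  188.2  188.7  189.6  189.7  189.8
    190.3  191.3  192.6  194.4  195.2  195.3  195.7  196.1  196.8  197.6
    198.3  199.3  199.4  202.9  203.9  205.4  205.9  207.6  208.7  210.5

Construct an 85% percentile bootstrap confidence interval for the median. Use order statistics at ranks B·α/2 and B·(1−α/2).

α = 0.15; lower rank = 40 × 0.075 = 3; upper rank = 40 × 0.925 = 37.
The 3rd smallest replicate is 170.3; the 37th is 205.9.

(170.3, 205.9)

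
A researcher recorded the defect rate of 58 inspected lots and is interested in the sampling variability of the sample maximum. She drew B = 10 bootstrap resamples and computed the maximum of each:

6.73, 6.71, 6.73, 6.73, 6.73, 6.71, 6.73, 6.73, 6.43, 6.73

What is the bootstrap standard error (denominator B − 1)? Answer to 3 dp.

SE* = 0.094

Bootstrap SE is the standard deviation of the 10 replicate maximums.
Mean of replicates: (6.73 + 6.71 + 6.73 + 6.73 + 6.73 + 6.71 + 6.73 + 6.73 + 6.43 + 6.73) / 10 = 66.9600 / 10 = 6.6960
Sum of squared deviations: (+0.0340)² + (+0.0140)² + (+0.0340)² + (+0.0340)² + (+0.0340)² + (+0.0140)² + (+0.0340)² + (+0.0340)² + (−0.2660)² + (+0.0340)² = 0.0792
Variance = 0.0792 / 9 = 0.0088
SE* = √0.0088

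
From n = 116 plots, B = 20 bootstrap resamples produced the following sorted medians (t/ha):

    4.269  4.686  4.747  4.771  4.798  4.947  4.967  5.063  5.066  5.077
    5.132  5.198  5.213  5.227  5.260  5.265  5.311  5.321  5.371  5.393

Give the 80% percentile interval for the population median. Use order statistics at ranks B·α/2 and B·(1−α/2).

(4.686, 5.321)

α = 0.20; lower rank = 20 × 0.100 = 2; upper rank = 20 × 0.900 = 18.
The 2nd smallest replicate is 4.686; the 18th is 5.321.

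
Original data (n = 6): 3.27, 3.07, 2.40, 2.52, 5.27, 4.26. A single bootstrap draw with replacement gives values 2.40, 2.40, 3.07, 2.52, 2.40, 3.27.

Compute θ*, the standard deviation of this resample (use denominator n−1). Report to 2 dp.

Mean = 2.6767; sum of squared deviations = 0.7609
s² = 0.7609 / 5 = 0.1522
s = √0.1522 = 0.39

θ* = 0.39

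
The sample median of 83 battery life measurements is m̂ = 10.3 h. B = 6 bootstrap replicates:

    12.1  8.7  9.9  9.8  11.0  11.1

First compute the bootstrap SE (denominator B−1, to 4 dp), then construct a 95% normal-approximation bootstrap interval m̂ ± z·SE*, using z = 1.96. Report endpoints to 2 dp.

Mean of replicates = 10.4333; sum of squared deviations = 7.2333; SE* = √(7.2333/5) = 1.2028
Margin = 1.96 × 1.2028 = 2.357
Interval: 10.3 ± 2.357

(7.94, 12.66)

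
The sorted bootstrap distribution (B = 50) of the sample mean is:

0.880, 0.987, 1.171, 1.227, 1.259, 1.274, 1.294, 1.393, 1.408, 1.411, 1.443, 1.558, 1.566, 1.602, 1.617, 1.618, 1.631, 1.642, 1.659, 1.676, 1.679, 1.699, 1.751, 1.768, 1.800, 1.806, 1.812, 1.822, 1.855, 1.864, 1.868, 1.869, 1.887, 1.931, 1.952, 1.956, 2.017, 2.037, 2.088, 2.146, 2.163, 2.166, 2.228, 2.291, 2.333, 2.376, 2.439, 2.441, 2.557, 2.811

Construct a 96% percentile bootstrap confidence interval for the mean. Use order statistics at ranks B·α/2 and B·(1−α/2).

α = 0.04; lower rank = 50 × 0.020 = 1; upper rank = 50 × 0.980 = 49.
The 1st smallest replicate is 0.880; the 49th is 2.557.

(0.880, 2.557)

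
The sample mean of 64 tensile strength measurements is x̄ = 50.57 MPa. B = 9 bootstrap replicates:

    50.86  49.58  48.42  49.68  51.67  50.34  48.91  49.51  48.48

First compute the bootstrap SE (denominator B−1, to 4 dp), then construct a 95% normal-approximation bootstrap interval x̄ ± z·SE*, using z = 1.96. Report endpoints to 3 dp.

Mean of replicates = 49.7167; sum of squared deviations = 9.4354; SE* = √(9.4354/8) = 1.0860
Margin = 1.96 × 1.0860 = 2.1286
Interval: 50.57 ± 2.1286

(48.441, 52.699)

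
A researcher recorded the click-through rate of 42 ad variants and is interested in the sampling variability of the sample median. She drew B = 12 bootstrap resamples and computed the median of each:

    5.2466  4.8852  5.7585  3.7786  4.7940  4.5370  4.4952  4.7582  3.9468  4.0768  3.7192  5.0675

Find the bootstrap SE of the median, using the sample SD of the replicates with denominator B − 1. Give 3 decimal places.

Bootstrap SE is the standard deviation of the 12 replicate medians.
Mean of replicates: (5.2466 + 4.8852 + 5.7585 + 3.7786 + 4.7940 + 4.5370 + 4.4952 + 4.7582 + 3.9468 + 4.0768 + 3.7192 + 5.0675) / 12 = 55.06360 / 12 = 4.58863
Sum of squared deviations: (+0.65797)² + (+0.29657)² + (+1.16987)² + (−0.81003)² + (+0.20537)² + (−0.05163)² + (−0.09343)² + (+0.16957)² + (−0.64183)² + (−0.51183)² + (−0.86943)² + (+0.47887)² = 4.28709
Variance = 4.28709 / 11 = 0.38974
SE* = √0.38974

SE* = 0.624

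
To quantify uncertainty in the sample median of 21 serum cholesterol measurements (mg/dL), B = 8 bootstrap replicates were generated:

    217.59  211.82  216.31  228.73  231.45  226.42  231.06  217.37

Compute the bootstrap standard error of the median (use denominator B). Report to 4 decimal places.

Bootstrap SE is the standard deviation of the 8 replicate medians.
Mean of replicates: (217.59 + 211.82 + 216.31 + 228.73 + 231.45 + 226.42 + 231.06 + 217.37) / 8 = 1780.75000 / 8 = 222.59375
Sum of squared deviations: (−5.00375)² + (−10.77375)² + (−6.28375)² + (+6.13625)² + (+8.85625)² + (+3.82625)² + (+8.46625)² + (−5.22375)² = 410.28859
Variance = 410.28859 / 8 = 51.28607
SE* = √51.28607

SE* = 7.1614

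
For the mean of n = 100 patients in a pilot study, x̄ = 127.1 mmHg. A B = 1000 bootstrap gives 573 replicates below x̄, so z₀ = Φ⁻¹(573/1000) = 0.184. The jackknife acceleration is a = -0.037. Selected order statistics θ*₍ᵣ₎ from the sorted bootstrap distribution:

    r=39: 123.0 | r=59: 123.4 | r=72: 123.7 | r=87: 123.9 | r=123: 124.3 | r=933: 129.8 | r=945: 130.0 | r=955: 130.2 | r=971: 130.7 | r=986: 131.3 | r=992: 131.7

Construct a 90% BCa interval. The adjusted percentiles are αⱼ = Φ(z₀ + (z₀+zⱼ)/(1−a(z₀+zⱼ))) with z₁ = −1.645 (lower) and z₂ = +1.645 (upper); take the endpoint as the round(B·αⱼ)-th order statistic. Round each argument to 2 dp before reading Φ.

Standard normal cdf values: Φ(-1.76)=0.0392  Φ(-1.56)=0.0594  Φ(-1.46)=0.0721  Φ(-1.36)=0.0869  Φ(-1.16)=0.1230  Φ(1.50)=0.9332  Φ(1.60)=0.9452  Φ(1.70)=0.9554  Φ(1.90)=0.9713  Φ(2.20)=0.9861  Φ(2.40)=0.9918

(123.9, 130.7)

Lower: z₀ + z₁ = 0.184 + (-1.645) = -1.461; 1 − a(z₀+z₁) = 1 − (-0.037)(-1.461) = 0.9459; argument = 0.184 + (-1.461)/0.9459 = -1.3605 → -1.36.
α₁ = Φ(-1.36) = 0.0869; rank = round(1000 × 0.0869) = 87; θ*₍87₎ = 123.9.
Upper: z₀ + z₂ = 1.829; 1 − a(z₀+z₂) = 1.0677; argument = 1.8971 → 1.90; α₂ = 0.9713; rank = 971; θ*₍971₎ = 130.7.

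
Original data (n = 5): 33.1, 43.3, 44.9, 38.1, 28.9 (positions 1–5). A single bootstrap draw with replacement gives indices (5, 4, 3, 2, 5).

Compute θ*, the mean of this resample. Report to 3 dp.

θ* = 36.820

Resample values: 28.9, 38.1, 44.9, 43.3, 28.9.
Mean = (28.9 + 38.1 + 44.9 + 43.3 + 28.9) / 5 = 184.10 / 5 = 36.820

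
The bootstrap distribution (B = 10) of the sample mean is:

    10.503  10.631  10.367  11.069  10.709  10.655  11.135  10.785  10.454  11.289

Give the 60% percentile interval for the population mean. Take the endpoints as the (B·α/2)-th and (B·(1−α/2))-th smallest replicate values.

(10.454, 11.069)

Sorted replicates: 10.367, 10.454, 10.503, 10.631, 10.655, 10.709, 10.785, 11.069, 11.135, 11.289
α = 0.40; lower rank = 10 × 0.200 = 2; upper rank = 10 × 0.800 = 8.
The 2nd smallest replicate is 10.454; the 8th is 11.069.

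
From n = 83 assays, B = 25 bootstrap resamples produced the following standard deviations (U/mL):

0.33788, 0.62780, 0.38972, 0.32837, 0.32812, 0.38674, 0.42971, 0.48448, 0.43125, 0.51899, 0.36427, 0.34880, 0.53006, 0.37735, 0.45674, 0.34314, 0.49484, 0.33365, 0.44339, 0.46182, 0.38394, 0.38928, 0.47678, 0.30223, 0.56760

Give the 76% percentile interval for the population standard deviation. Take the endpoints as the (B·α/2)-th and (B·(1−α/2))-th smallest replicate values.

(0.32837, 0.51899)

Sorted replicates: 0.30223, 0.32812, 0.32837, 0.33365, 0.33788, 0.34314, 0.34880, 0.36427, 0.37735, 0.38394, 0.38674, 0.38928, 0.38972, 0.42971, 0.43125, 0.44339, 0.45674, 0.46182, 0.47678, 0.48448, 0.49484, 0.51899, 0.53006, 0.56760, 0.62780
α = 0.24; lower rank = 25 × 0.120 = 3; upper rank = 25 × 0.880 = 22.
The 3rd smallest replicate is 0.32837; the 22nd is 0.51899.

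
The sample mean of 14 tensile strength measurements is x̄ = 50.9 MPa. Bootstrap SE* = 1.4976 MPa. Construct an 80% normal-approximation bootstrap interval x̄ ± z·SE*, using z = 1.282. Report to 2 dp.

Margin = 1.282 × 1.4976 = 1.920
Interval: 50.9 ± 1.920

(48.98, 52.82)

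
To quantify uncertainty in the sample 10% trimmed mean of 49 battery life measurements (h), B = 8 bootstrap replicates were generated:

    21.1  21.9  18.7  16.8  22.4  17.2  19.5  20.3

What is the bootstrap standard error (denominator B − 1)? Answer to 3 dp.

Bootstrap SE is the standard deviation of the 8 replicate 10% trimmed means.
Mean of replicates: (21.1 + 21.9 + 18.7 + 16.8 + 22.4 + 17.2 + 19.5 + 20.3) / 8 = 157.9000 / 8 = 19.7375
Sum of squared deviations: (+1.3625)² + (+2.1625)² + (−1.0375)² + (−2.9375)² + (+2.6625)² + (−2.5375)² + (−0.2375)² + (+0.5625)² = 30.1387
Variance = 30.1387 / 7 = 4.3055
SE* = √4.3055

SE* = 2.075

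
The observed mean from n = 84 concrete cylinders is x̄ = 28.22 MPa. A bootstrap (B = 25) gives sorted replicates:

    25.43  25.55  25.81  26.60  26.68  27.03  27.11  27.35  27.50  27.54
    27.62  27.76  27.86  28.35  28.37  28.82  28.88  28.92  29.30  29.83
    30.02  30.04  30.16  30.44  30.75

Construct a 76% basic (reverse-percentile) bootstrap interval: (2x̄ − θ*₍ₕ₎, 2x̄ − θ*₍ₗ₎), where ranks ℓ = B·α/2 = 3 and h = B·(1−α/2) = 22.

(26.40, 30.63)

Percentile endpoints at ranks 3 and 22: θ*₍3₎ = 25.81, θ*₍22₎ = 30.04.
Basic interval reflects these around x̄:
  lower = 2 × 28.22 − 30.04 = 26.40
  upper = 2 × 28.22 − 25.81 = 30.63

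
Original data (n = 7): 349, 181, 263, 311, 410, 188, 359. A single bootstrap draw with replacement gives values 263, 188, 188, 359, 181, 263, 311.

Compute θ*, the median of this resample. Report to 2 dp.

Sorted: 181, 188, 188, 263, 263, 311, 359
Median = middle value = 263.00

θ* = 263.00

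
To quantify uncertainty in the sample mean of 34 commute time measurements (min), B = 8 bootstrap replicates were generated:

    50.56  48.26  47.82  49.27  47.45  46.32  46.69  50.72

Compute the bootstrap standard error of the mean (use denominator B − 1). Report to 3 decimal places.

Bootstrap SE is the standard deviation of the 8 replicate means.
Mean of replicates: (50.56 + 48.26 + 47.82 + 49.27 + 47.45 + 46.32 + 46.69 + 50.72) / 8 = 387.0900 / 8 = 48.3863
Sum of squared deviations: (+2.1737)² + (−0.1263)² + (−0.5663)² + (+0.8837)² + (−0.9363)² + (−2.0663)² + (−1.6963)² + (+2.3337)² = 19.3124
Variance = 19.3124 / 7 = 2.7589
SE* = √2.7589

SE* = 1.661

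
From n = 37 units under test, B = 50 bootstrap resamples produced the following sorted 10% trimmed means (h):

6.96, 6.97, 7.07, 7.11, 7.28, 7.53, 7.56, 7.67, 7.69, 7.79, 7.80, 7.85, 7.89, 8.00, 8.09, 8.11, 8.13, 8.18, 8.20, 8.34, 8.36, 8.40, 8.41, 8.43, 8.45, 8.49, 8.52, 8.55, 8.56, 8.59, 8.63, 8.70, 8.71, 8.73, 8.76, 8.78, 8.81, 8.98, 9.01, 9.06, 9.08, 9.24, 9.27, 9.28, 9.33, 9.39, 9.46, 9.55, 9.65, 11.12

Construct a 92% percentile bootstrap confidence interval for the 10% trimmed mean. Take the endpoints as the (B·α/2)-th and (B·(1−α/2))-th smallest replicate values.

α = 0.08; lower rank = 50 × 0.040 = 2; upper rank = 50 × 0.960 = 48.
The 2nd smallest replicate is 6.97; the 48th is 9.55.

(6.97, 9.55)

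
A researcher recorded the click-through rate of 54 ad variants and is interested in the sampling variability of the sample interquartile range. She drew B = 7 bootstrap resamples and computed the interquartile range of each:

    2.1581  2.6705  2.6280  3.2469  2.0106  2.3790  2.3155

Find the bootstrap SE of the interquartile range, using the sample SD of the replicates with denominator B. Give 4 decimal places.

SE* = 0.3793

Bootstrap SE is the standard deviation of the 7 replicate interquartile ranges.
Mean of replicates: (2.1581 + 2.6705 + 2.6280 + 3.2469 + 2.0106 + 2.3790 + 2.3155) / 7 = 17.40860 / 7 = 2.48694
Sum of squared deviations: (−0.32884)² + (+0.18356)² + (+0.14106)² + (+0.75996)² + (−0.47634)² + (−0.10794)² + (−0.17144)² = 1.00721
Variance = 1.00721 / 7 = 0.14389
SE* = √0.14389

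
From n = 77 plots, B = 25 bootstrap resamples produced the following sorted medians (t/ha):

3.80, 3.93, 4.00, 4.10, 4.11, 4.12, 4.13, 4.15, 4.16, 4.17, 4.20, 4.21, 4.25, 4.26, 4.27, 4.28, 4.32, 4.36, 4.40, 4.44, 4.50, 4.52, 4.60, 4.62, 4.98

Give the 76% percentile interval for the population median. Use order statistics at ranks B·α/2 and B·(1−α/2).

α = 0.24; lower rank = 25 × 0.120 = 3; upper rank = 25 × 0.880 = 22.
The 3rd smallest replicate is 4.00; the 22nd is 4.52.

(4.00, 4.52)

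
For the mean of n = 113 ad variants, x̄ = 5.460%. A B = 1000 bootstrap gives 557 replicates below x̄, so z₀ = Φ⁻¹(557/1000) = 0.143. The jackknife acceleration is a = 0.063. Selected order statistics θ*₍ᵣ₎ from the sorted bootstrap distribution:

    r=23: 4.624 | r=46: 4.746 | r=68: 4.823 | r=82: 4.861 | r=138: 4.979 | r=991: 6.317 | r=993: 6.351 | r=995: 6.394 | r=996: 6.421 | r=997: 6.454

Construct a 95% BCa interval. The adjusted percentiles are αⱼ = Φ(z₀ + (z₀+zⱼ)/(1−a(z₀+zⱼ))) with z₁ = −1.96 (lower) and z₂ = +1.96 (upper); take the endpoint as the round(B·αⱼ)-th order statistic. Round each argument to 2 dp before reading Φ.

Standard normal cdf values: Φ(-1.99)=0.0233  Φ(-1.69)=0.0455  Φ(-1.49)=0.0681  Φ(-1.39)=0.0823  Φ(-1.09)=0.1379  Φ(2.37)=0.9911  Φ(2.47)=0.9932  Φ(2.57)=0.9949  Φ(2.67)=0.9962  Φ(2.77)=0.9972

Lower: z₀ + z₁ = 0.143 + (-1.960) = -1.817; 1 − a(z₀+z₁) = 1 − (0.063)(-1.817) = 1.1145; argument = 0.143 + (-1.817)/1.1145 = -1.4874 → -1.49.
α₁ = Φ(-1.49) = 0.0681; rank = round(1000 × 0.0681) = 68; θ*₍68₎ = 4.823.
Upper: z₀ + z₂ = 2.103; 1 − a(z₀+z₂) = 0.8675; argument = 2.5672 → 2.57; α₂ = 0.9949; rank = 995; θ*₍995₎ = 6.394.

(4.823, 6.394)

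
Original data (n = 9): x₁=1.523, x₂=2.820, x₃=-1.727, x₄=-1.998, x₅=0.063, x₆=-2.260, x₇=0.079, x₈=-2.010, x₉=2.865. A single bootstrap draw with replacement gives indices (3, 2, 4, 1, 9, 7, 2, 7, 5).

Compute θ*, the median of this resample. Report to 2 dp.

θ* = 0.08

Resample values: -1.727, 2.820, -1.998, 1.523, 2.865, 0.079, 2.820, 0.079, 0.063.
Sorted: -1.998, -1.727, 0.063, 0.079, 0.079, 1.523, 2.820, 2.820, 2.865
Median = middle value = 0.08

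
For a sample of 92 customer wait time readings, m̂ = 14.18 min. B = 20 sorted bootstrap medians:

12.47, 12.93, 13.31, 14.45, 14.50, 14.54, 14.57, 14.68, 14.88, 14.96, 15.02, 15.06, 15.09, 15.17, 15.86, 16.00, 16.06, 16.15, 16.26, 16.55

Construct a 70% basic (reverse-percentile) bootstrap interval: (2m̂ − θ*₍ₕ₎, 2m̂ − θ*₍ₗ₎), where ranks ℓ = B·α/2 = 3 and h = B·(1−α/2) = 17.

(12.30, 15.05)

Percentile endpoints at ranks 3 and 17: θ*₍3₎ = 13.31, θ*₍17₎ = 16.06.
Basic interval reflects these around m̂:
  lower = 2 × 14.18 − 16.06 = 12.30
  upper = 2 × 14.18 − 13.31 = 15.05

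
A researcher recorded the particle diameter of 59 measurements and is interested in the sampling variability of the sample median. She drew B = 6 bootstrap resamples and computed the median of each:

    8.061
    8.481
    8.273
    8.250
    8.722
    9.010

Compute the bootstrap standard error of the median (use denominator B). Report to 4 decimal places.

SE* = 0.3188

Bootstrap SE is the standard deviation of the 6 replicate medians.
Mean of replicates: (8.061 + 8.481 + 8.273 + 8.250 + 8.722 + 9.010) / 6 = 50.797000 / 6 = 8.466167
Sum of squared deviations: (−0.405167)² + (+0.014833)² + (−0.193167)² + (−0.216167)² + (+0.255833)² + (+0.543833)² = 0.609627
Variance = 0.609627 / 6 = 0.101604
SE* = √0.101604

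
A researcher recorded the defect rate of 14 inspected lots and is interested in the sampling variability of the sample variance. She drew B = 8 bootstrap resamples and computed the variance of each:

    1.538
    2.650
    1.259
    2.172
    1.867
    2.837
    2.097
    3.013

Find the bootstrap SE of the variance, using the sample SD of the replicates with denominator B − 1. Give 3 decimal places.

SE* = 0.622

Bootstrap SE is the standard deviation of the 8 replicate variances.
Mean of replicates: (1.538 + 2.650 + 1.259 + 2.172 + 1.867 + 2.837 + 2.097 + 3.013) / 8 = 17.4330 / 8 = 2.1791
Sum of squared deviations: (−0.6411)² + (+0.4709)² + (−0.9201)² + (−0.0071)² + (−0.3121)² + (+0.6579)² + (−0.0821)² + (+0.8339)² = 2.7118
Variance = 2.7118 / 7 = 0.3874
SE* = √0.3874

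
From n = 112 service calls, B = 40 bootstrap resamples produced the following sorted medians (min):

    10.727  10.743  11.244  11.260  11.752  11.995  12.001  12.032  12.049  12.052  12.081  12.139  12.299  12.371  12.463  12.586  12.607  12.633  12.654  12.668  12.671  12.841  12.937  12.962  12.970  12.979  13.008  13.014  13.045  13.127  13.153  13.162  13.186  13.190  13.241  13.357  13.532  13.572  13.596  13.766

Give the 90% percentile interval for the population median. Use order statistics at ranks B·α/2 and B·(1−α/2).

α = 0.10; lower rank = 40 × 0.050 = 2; upper rank = 40 × 0.950 = 38.
The 2nd smallest replicate is 10.743; the 38th is 13.572.

(10.743, 13.572)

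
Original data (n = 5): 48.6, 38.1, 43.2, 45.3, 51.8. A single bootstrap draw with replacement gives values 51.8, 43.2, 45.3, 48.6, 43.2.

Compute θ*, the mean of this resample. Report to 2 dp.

θ* = 46.42

Mean = (51.8 + 43.2 + 45.3 + 48.6 + 43.2) / 5 = 232.10 / 5 = 46.42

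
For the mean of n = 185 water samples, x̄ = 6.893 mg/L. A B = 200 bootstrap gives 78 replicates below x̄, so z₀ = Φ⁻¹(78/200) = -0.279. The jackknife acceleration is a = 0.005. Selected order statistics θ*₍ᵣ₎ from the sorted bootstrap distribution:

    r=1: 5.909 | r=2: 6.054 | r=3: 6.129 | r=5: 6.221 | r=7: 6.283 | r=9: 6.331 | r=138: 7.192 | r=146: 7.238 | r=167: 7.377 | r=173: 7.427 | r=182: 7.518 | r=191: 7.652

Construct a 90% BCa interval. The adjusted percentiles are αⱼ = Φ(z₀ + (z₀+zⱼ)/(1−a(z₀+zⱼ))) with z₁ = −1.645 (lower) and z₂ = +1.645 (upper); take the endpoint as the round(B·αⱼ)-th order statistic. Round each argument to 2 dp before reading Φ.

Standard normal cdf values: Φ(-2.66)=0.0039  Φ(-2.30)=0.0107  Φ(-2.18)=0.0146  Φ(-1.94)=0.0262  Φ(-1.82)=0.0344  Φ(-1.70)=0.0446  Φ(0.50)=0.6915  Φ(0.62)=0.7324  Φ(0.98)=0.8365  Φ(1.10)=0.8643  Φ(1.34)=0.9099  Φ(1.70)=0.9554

Lower: z₀ + z₁ = -0.279 + (-1.645) = -1.924; 1 − a(z₀+z₁) = 1 − (0.005)(-1.924) = 1.0096; argument = -0.279 + (-1.924)/1.0096 = -2.1847 → -2.18.
α₁ = Φ(-2.18) = 0.0146; rank = round(200 × 0.0146) = 3; θ*₍3₎ = 6.129.
Upper: z₀ + z₂ = 1.366; 1 − a(z₀+z₂) = 0.9932; argument = 1.0964 → 1.10; α₂ = 0.8643; rank = 173; θ*₍173₎ = 7.427.

(6.129, 7.427)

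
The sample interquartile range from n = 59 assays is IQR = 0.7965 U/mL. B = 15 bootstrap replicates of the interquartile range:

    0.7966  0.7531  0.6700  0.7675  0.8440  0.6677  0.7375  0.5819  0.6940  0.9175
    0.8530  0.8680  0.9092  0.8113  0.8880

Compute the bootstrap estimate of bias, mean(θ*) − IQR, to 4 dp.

bias = −0.0125

mean(θ*) = (0.7966 + 0.7531 + 0.6700 + 0.7675 + 0.8440 + 0.6677 + 0.7375 + 0.5819 + 0.6940 + 0.9175 + 0.8530 + 0.8680 + 0.9092 + 0.8113 + 0.8880) / 15 = 0.78395
bias = 0.78395 − 0.7965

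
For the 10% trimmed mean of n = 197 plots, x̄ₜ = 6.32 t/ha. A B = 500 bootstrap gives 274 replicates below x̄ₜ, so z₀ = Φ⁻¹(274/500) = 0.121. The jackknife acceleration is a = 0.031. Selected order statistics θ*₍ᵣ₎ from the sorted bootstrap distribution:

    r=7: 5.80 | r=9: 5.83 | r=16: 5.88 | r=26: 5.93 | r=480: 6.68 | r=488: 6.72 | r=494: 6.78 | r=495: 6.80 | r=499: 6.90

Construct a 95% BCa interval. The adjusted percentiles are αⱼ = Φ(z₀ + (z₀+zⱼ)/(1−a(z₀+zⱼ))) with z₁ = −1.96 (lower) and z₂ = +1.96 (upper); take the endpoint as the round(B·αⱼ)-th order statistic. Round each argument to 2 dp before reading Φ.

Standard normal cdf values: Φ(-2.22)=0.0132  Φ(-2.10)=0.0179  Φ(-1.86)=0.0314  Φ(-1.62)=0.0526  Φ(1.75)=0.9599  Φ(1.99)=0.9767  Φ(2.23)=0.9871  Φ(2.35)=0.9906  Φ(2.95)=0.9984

Lower: z₀ + z₁ = 0.121 + (-1.960) = -1.839; 1 − a(z₀+z₁) = 1 − (0.031)(-1.839) = 1.0570; argument = 0.121 + (-1.839)/1.0570 = -1.6188 → -1.62.
α₁ = Φ(-1.62) = 0.0526; rank = round(500 × 0.0526) = 26; θ*₍26₎ = 5.93.
Upper: z₀ + z₂ = 2.081; 1 − a(z₀+z₂) = 0.9355; argument = 2.3455 → 2.35; α₂ = 0.9906; rank = 495; θ*₍495₎ = 6.80.

(5.93, 6.80)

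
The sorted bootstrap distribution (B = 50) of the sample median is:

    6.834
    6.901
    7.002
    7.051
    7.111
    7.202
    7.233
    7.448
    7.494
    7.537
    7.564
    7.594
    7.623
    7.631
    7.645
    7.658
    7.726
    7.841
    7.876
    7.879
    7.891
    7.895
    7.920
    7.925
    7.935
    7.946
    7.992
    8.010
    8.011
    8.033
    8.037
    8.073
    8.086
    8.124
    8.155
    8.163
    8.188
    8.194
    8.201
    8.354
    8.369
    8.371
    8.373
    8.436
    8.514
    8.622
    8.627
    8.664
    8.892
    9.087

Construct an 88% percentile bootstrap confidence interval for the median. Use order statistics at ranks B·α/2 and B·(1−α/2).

α = 0.12; lower rank = 50 × 0.060 = 3; upper rank = 50 × 0.940 = 47.
The 3rd smallest replicate is 7.002; the 47th is 8.627.

(7.002, 8.627)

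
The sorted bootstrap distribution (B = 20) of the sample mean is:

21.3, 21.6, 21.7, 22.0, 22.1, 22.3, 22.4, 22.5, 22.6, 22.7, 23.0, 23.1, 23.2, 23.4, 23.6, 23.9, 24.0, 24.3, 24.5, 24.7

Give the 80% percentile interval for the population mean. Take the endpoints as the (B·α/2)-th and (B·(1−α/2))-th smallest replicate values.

(21.6, 24.3)

α = 0.20; lower rank = 20 × 0.100 = 2; upper rank = 20 × 0.900 = 18.
The 2nd smallest replicate is 21.6; the 18th is 24.3.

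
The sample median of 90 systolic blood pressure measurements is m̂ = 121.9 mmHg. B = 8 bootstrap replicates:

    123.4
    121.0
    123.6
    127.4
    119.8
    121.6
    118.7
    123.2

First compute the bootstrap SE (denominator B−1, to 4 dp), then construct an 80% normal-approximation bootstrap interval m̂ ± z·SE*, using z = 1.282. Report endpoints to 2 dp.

(118.44, 125.36)

Mean of replicates = 122.3375; sum of squared deviations = 51.0988; SE* = √(51.0988/7) = 2.7018
Margin = 1.282 × 2.7018 = 3.464
Interval: 121.9 ± 3.464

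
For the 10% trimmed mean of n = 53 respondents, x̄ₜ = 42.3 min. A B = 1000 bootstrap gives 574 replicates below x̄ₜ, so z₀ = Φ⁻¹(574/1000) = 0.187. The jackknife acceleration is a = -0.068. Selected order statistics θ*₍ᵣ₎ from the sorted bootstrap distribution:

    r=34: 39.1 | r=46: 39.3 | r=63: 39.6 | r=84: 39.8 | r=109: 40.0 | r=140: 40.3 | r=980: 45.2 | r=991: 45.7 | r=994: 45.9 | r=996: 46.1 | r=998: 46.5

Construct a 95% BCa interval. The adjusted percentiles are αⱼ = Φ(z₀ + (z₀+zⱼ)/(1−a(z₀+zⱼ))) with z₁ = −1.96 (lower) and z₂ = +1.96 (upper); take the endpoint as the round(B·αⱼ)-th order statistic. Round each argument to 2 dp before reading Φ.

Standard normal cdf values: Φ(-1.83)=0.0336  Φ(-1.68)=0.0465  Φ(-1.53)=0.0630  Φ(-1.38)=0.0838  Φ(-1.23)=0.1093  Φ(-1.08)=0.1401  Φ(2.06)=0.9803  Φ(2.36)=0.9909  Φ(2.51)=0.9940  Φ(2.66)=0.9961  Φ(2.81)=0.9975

Lower: z₀ + z₁ = 0.187 + (-1.960) = -1.773; 1 − a(z₀+z₁) = 1 − (-0.068)(-1.773) = 0.8794; argument = 0.187 + (-1.773)/0.8794 = -1.8291 → -1.83.
α₁ = Φ(-1.83) = 0.0336; rank = round(1000 × 0.0336) = 34; θ*₍34₎ = 39.1.
Upper: z₀ + z₂ = 2.147; 1 − a(z₀+z₂) = 1.1460; argument = 2.0605 → 2.06; α₂ = 0.9803; rank = 980; θ*₍980₎ = 45.2.

(39.1, 45.2)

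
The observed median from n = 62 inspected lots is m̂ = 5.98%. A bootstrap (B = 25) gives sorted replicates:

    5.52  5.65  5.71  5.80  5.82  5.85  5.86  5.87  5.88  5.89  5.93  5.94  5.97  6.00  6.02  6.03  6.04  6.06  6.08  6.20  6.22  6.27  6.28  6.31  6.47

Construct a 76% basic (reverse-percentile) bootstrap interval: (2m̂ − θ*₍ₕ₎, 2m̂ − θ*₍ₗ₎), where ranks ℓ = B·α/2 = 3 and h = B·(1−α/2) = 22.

Percentile endpoints at ranks 3 and 22: θ*₍3₎ = 5.71, θ*₍22₎ = 6.27.
Basic interval reflects these around m̂:
  lower = 2 × 5.98 − 6.27 = 5.69
  upper = 2 × 5.98 − 5.71 = 6.25

(5.69, 6.25)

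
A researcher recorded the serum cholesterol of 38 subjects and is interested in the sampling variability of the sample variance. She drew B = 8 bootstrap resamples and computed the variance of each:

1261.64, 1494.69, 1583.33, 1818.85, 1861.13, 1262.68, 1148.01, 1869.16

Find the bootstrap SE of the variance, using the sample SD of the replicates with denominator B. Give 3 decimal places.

SE* = 274.124

Bootstrap SE is the standard deviation of the 8 replicate variances.
Mean of replicates: (1261.64 + 1494.69 + 1583.33 + 1818.85 + 1861.13 + 1262.68 + 1148.01 + 1869.16) / 8 = 12299.4900 / 8 = 1537.4362
Sum of squared deviations: (−275.7962)² + (−42.7462)² + (+45.8937)² + (+281.4137)² + (+323.6938)² + (−274.7562)² + (−389.4262)² + (+331.7238)² = 601152.8396
Variance = 601152.8396 / 8 = 75144.1049
SE* = √75144.1049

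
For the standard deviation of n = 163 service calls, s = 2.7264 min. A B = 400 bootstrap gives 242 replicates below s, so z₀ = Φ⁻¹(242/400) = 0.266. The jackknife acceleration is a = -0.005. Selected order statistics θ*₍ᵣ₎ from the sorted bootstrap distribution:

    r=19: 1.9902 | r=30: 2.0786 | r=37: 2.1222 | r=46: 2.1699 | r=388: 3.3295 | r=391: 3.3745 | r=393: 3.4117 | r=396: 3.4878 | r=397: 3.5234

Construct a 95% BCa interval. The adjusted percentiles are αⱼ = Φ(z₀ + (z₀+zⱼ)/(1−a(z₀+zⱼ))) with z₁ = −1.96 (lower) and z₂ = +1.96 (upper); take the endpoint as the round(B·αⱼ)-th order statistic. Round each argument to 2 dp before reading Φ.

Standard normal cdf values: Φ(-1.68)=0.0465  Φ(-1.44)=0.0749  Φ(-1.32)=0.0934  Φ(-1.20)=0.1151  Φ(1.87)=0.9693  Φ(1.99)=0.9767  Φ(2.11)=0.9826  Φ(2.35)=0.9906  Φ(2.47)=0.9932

Lower: z₀ + z₁ = 0.266 + (-1.960) = -1.694; 1 − a(z₀+z₁) = 1 − (-0.005)(-1.694) = 0.9915; argument = 0.266 + (-1.694)/0.9915 = -1.4425 → -1.44.
α₁ = Φ(-1.44) = 0.0749; rank = round(400 × 0.0749) = 30; θ*₍30₎ = 2.0786.
Upper: z₀ + z₂ = 2.226; 1 − a(z₀+z₂) = 1.0111; argument = 2.4675 → 2.47; α₂ = 0.9932; rank = 397; θ*₍397₎ = 3.5234.

(2.0786, 3.5234)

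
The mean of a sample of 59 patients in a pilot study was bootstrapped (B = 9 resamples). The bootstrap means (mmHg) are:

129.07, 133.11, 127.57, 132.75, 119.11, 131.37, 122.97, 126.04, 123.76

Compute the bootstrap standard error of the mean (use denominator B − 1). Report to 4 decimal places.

SE* = 4.7850

Bootstrap SE is the standard deviation of the 9 replicate means.
Mean of replicates: (129.07 + 133.11 + 127.57 + 132.75 + 119.11 + 131.37 + 122.97 + 126.04 + 123.76) / 9 = 1145.75000 / 9 = 127.30556
Sum of squared deviations: (+1.76444)² + (+5.80444)² + (+0.26444)² + (+5.44444)² + (−8.19556)² + (+4.06444)² + (−4.33556)² + (−1.26556)² + (−3.54556)² = 183.17322
Variance = 183.17322 / 8 = 22.89665
SE* = √22.89665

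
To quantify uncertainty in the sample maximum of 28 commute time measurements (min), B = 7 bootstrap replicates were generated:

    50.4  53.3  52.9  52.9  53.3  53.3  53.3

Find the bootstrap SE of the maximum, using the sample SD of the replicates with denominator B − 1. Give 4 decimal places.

Bootstrap SE is the standard deviation of the 7 replicate maximums.
Mean of replicates: (50.4 + 53.3 + 52.9 + 52.9 + 53.3 + 53.3 + 53.3) / 7 = 369.40000 / 7 = 52.77143
Sum of squared deviations: (−2.37143)² + (+0.52857)² + (+0.12857)² + (+0.12857)² + (+0.52857)² + (+0.52857)² + (+0.52857)² = 6.77429
Variance = 6.77429 / 6 = 1.12905
SE* = √1.12905

SE* = 1.0626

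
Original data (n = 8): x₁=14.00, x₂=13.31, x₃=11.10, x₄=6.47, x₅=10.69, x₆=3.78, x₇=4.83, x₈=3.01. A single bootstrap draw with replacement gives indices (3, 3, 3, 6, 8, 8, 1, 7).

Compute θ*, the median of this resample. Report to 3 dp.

Resample values: 11.10, 11.10, 11.10, 3.78, 3.01, 3.01, 14.00, 4.83.
Sorted: 3.01, 3.01, 3.78, 4.83, 11.10, 11.10, 11.10, 14.00
Median = average of the two middle values = 7.965

θ* = 7.965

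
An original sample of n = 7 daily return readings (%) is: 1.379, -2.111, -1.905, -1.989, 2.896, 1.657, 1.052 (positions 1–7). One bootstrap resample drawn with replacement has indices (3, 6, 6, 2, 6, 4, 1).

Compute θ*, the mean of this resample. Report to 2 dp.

θ* = 0.05

Resample values: -1.905, 1.657, 1.657, -2.111, 1.657, -1.989, 1.379.
Mean = ((-1.905) + 1.657 + 1.657 + (-2.111) + 1.657 + (-1.989) + 1.379) / 7 = 0.3450 / 7 = 0.05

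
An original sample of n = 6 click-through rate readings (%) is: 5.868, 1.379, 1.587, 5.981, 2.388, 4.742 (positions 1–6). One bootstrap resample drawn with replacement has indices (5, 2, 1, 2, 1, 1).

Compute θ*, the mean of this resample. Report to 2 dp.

θ* = 3.79

Resample values: 2.388, 1.379, 5.868, 1.379, 5.868, 5.868.
Mean = (2.388 + 1.379 + 5.868 + 1.379 + 5.868 + 5.868) / 6 = 22.7500 / 6 = 3.79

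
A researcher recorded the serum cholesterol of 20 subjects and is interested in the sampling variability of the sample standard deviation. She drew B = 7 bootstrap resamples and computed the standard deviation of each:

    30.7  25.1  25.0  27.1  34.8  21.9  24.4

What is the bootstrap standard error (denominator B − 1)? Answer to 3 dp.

SE* = 4.376

Bootstrap SE is the standard deviation of the 7 replicate standard deviations.
Mean of replicates: (30.7 + 25.1 + 25.0 + 27.1 + 34.8 + 21.9 + 24.4) / 7 = 189.0000 / 7 = 27.0000
Sum of squared deviations: (+3.7000)² + (−1.9000)² + (−2.0000)² + (+0.1000)² + (+7.8000)² + (−5.1000)² + (−2.6000)² = 114.9200
Variance = 114.9200 / 6 = 19.1533
SE* = √19.1533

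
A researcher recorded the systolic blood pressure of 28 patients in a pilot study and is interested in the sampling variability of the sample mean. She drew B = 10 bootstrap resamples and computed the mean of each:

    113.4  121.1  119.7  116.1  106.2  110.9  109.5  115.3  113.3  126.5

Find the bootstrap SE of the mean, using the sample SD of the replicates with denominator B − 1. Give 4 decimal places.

SE* = 5.9852

Bootstrap SE is the standard deviation of the 10 replicate means.
Mean of replicates: (113.4 + 121.1 + 119.7 + 116.1 + 106.2 + 110.9 + 109.5 + 115.3 + 113.3 + 126.5) / 10 = 1152.00000 / 10 = 115.20000
Sum of squared deviations: (−1.80000)² + (+5.90000)² + (+4.50000)² + (+0.90000)² + (−9.00000)² + (−4.30000)² + (−5.70000)² + (+0.10000)² + (−1.90000)² + (+11.30000)² = 322.40000
Variance = 322.40000 / 9 = 35.82222
SE* = √35.82222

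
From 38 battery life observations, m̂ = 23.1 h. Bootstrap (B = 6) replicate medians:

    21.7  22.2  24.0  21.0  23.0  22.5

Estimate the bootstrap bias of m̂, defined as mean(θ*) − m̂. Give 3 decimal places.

bias = −0.700

mean(θ*) = (21.7 + 22.2 + 24.0 + 21.0 + 23.0 + 22.5) / 6 = 22.4000
bias = 22.4000 − 23.1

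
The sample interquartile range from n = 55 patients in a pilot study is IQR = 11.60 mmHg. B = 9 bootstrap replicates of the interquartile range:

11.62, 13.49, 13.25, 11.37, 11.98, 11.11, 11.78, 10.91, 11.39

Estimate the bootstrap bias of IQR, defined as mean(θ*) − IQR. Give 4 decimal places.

mean(θ*) = (11.62 + 13.49 + 13.25 + 11.37 + 11.98 + 11.11 + 11.78 + 10.91 + 11.39) / 9 = 11.87778
bias = 11.87778 − 11.60

bias = +0.2778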